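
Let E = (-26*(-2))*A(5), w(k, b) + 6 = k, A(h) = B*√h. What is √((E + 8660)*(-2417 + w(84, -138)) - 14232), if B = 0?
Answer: 2*I*√5067493 ≈ 4502.2*I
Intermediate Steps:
A(h) = 0 (A(h) = 0*√h = 0)
w(k, b) = -6 + k
E = 0 (E = -26*(-2)*0 = 52*0 = 0)
√((E + 8660)*(-2417 + w(84, -138)) - 14232) = √((0 + 8660)*(-2417 + (-6 + 84)) - 14232) = √(8660*(-2417 + 78) - 14232) = √(8660*(-2339) - 14232) = √(-20255740 - 14232) = √(-20269972) = 2*I*√5067493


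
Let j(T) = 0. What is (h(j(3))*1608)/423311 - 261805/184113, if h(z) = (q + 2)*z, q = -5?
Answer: -261805/184113 ≈ -1.4220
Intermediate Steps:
h(z) = -3*z (h(z) = (-5 + 2)*z = -3*z)
(h(j(3))*1608)/423311 - 261805/184113 = (-3*0*1608)/423311 - 261805/184113 = (0*1608)*(1/423311) - 261805*1/184113 = 0*(1/423311) - 261805/184113 = 0 - 261805/184113 = -261805/184113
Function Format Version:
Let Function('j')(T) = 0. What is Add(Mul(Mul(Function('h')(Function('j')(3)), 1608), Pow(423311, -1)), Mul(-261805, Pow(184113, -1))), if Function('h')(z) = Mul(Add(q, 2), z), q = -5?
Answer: Rational(-261805, 184113) ≈ -1.4220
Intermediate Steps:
Function('h')(z) = Mul(-3, z) (Function('h')(z) = Mul(Add(-5, 2), z) = Mul(-3, z))
Add(Mul(Mul(Function('h')(Function('j')(3)), 1608), Pow(423311, -1)), Mul(-261805, Pow(184113, -1))) = Add(Mul(Mul(Mul(-3, 0), 1608), Pow(423311, -1)), Mul(-261805, Pow(184113, -1))) = Add(Mul(Mul(0, 1608), Rational(1, 423311)), Mul(-261805, Rational(1, 184113))) = Add(Mul(0, Rational(1, 423311)), Rational(-261805, 184113)) = Add(0, Rational(-261805, 184113)) = Rational(-261805, 184113)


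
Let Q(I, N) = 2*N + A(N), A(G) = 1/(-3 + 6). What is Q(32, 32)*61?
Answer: 11773/3 ≈ 3924.3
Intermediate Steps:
A(G) = 1/3
Q(I, N) = 1/3 + 2*N (Q(I, N) = 2*N + 1/3 = 1/3 + 2*N)
Q(32, 32)*61 = (1/3 + 2*32)*61 = (1/3 + 64)*61 = (193/3)*61 = 11773/3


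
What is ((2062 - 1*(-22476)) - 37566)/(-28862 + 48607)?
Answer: -13028/19745 ≈ -0.65981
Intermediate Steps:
((2062 - 1*(-22476)) - 37566)/(-28862 + 48607) = ((2062 + 22476) - 37566)/19745 = (24538 - 37566)*(1/19745) = -13028*1/19745 = -13028/19745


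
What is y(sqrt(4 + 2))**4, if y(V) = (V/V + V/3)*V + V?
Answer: 1168 + 448*sqrt(6) ≈ 2265.4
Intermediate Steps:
y(V) = V + V*(1 + V/3) (y(V) = (1 + V*(1/3))*V + V = (1 + V/3)*V + V = V*(1 + V/3) + V = V + V*(1 + V/3))
y(sqrt(4 + 2))**4 = (sqrt(4 + 2)*(6 + sqrt(4 + 2))/3)**4 = (sqrt(6)*(6 + sqrt(6))/3)**4 = 4*(6 + sqrt(6))**4/9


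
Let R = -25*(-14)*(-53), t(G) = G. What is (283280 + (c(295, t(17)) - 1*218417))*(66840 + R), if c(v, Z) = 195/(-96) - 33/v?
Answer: 2956731455381/944 ≈ 3.1321e+9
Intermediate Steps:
c(v, Z) = -65/32 - 33/v (c(v, Z) = 195*(-1/96) - 33/v = -65/32 - 33/v)
R = -18550 (R = 350*(-53) = -18550)
(283280 + (c(295, t(17)) - 1*218417))*(66840 + R) = (283280 + ((-65/32 - 33/295) - 1*218417))*(66840 - 18550) = (283280 + ((-65/32 - 33*1/295) - 218417))*48290 = (283280 + ((-65/32 - 33/295) - 218417))*48290 = (283280 + (-20231/9440 - 218417))*48290 = (283280 - 2061876711/9440)*48290 = (612286489/9440)*48290 = 2956731455381/944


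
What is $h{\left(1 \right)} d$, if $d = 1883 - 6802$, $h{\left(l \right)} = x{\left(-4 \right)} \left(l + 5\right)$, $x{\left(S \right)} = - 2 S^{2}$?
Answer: $944448$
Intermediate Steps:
$h{\left(l \right)} = -160 - 32 l$ ($h{\left(l \right)} = - 2 \left(-4\right)^{2} \left(l + 5\right) = \left(-2\right) 16 \left(5 + l\right) = - 32 \left(5 + l\right) = -160 - 32 l$)
$d = -4919$ ($d = 1883 - 6802 = -4919$)
$h{\left(1 \right)} d = \left(-160 - 32\right) \left(-4919\right) = \left(-192\right) \left(-4919\right) = 944448$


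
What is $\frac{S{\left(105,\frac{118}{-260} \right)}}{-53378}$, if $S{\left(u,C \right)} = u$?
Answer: $- \frac{105}{53378} \approx -0.0019671$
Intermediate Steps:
$\frac{S{\left(105,\frac{118}{-260} \right)}}{-53378} = \frac{105}{-53378} = 105 \left(- \frac{1}{53378}\right) = - \frac{105}{53378}$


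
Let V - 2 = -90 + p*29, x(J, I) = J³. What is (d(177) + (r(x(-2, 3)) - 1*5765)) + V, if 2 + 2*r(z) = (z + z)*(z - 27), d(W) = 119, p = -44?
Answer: -6731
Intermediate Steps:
V = -1364 (V = 2 + (-90 - 44*29) = 2 + (-90 - 1276) = 2 - 1366 = -1364)
r(z) = -1 + z*(-27 + z) (r(z) = -1 + ((z + z)*(z - 27))/2 = -1 + ((2*z)*(-27 + z))/2 = -1 + (2*z*(-27 + z))/2 = -1 + z*(-27 + z))
(d(177) + (r(x(-2, 3)) - 1*5765)) + V = (119 + ((-1 + ((-2)³)² - 27*(-2)³) - 1*5765)) - 1364 = (119 + ((-1 + (-8)² - 27*(-8)) - 5765)) - 1364 = (119 + ((-1 + 64 + 216) - 5765)) - 1364 = (119 + (279 - 5765)) - 1364 = (119 - 5486) - 1364 = -5367 - 1364 = -6731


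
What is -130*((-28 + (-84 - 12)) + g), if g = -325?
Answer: 58370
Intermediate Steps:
-130*((-28 + (-84 - 12)) + g) = -130*((-28 + (-84 - 12)) - 325) = -130*((-28 - 96) - 325) = -130*(-124 - 325) = -130*(-449) = 58370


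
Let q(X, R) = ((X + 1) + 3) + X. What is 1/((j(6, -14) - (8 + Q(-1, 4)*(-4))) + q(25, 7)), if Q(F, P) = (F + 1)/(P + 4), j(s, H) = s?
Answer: 1/52 ≈ 0.019231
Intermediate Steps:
Q(F, P) = (1 + F)/(4 + P)
q(X, R) = 4 + 2*X (q(X, R) = ((1 + X) + 3) + X = (4 + X) + X = 4 + 2*X)
1/((j(6, -14) - (8 + Q(-1, 4)*(-4))) + q(25, 7)) = 1/((6 - (8 + ((1 - 1)/(4 + 4))*(-4))) + (4 + 2*25)) = 1/((6 - (8 + (0/8)*(-4))) + (4 + 50)) = 1/((6 - (8 + ((⅛)*0)*(-4))) + 54) = 1/((6 - (8 + 0*(-4))) + 54) = 1/((6 - (8 + 0)) + 54) = 1/((6 - 1*8) + 54) = 1/((6 - 8) + 54) = 1/(-2 + 54) = 1/52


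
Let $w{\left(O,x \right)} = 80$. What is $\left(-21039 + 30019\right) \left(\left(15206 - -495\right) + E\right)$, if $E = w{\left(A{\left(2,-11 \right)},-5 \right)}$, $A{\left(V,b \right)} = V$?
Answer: $141713380$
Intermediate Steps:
$E = 80$
$\left(-21039 + 30019\right) \left(\left(15206 - -495\right) + E\right) = \left(-21039 + 30019\right) \left(\left(15206 - -495\right) + 80\right) = 8980 \left(\left(15206 + 495\right) + 80\right) = 8980 \left(15701 + 80\right) = 8980 \cdot 15781 = 141713380$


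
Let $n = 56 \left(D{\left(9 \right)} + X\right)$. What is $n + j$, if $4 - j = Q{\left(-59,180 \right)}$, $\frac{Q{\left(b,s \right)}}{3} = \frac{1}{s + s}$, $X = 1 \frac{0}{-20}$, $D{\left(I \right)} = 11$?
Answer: $\frac{74399}{120} \approx 619.99$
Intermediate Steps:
$X = 0$ ($X = 1 \cdot 0 \left(- \frac{1}{20}\right) = 1 \cdot 0 = 0$)
$Q{\left(b,s \right)} = \frac{3}{2 s}$ ($Q{\left(b,s \right)} = \frac{3}{s + s} = \frac{3}{2 s}$)
$j = \frac{479}{120}$ ($j = 4 - \frac{3}{2 \cdot 180} = 4 - \frac{3}{2} \cdot \frac{1}{180} = 4 - \frac{1}{120} = \frac{479}{120} \approx 3.9917$)
$n = 616$ ($n = 56 \left(11 + 0\right) = 56 \cdot 11 = 616$)
$n + j = 616 + \frac{479}{120} = \frac{74399}{120}$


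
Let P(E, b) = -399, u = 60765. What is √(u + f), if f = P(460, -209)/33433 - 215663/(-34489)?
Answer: √1648974453476071236749/164724391 ≈ 246.52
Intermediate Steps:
f = 1028071424/164724391 (f = -399/33433 - 215663/(-34489) = -399*1/33433 - 215663*(-1/34489) = -399/33433 + 30809/4927 = 1028071424/164724391 ≈ 6.2412)
√(u + f) = √(60765 + 1028071424/164724391) = √(10010505690539/164724391) = √1648974453476071236749/164724391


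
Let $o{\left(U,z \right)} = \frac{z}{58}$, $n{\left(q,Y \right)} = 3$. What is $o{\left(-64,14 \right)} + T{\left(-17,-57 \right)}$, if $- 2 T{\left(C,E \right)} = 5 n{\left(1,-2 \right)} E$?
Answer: $\frac{24809}{58} \approx 427.74$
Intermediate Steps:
$T{\left(C,E \right)} = - \frac{15 E}{2}$ ($T{\left(C,E \right)} = - \frac{5 \cdot 3 E}{2} = - \frac{15 E}{2}$)
$o{\left(U,z \right)} = \frac{z}{58}$ ($o{\left(U,z \right)} = z \frac{1}{58} = \frac{z}{58}$)
$o{\left(-64,14 \right)} + T{\left(-17,-57 \right)} = \frac{1}{58} \cdot 14 - - \frac{855}{2} = \frac{7}{29} + \frac{855}{2} = \frac{24809}{58}$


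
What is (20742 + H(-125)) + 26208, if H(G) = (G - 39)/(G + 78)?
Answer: 2206814/47 ≈ 46954.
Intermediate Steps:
H(G) = (-39 + G)/(78 + G)
(20742 + H(-125)) + 26208 = (20742 + (-39 - 125)/(78 - 125)) + 26208 = (20742 - 164/(-47)) + 26208 = (20742 - 1/47*(-164)) + 26208 = (20742 + 164/47) + 26208 = 975038/47 + 26208 = 2206814/47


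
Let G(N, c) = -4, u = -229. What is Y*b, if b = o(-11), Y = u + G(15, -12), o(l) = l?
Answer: 2563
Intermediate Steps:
Y = -233 (Y = -229 - 4 = -233)
b = -11
Y*b = -233*(-11) = 2563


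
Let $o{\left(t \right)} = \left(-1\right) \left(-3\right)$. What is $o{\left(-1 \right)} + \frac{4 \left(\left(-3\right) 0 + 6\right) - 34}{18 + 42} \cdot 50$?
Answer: $- \frac{16}{3} \approx -5.3333$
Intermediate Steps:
$o{\left(t \right)} = 3$
$o{\left(-1 \right)} + \frac{4 \left(\left(-3\right) 0 + 6\right) - 34}{18 + 42} \cdot 50 = 3 + \frac{4 \left(\left(-3\right) 0 + 6\right) - 34}{18 + 42} \cdot 50 = 3 + \frac{4 \left(0 + 6\right) - 34}{60} \cdot 50 = 3 + \left(4 \cdot 6 - 34\right) \frac{1}{60} \cdot 50 = 3 + \left(24 - 34\right) \frac{1}{60} \cdot 50 = 3 + \left(-10\right) \frac{1}{60} \cdot 50 = 3 - \frac{25}{3} = - \frac{16}{3}$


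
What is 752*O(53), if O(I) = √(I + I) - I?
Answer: -39856 + 752*√106 ≈ -32114.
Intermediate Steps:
O(I) = -I + √2*√I (O(I) = √(2*I) - I = √2*√I - I = -I + √2*√I)
752*O(53) = 752*(-1*53 + √2*√53) = 752*(-53 + √106) = -39856 + 752*√106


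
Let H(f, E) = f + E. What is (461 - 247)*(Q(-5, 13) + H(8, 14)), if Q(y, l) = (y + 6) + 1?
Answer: 5136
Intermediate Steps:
H(f, E) = E + f
Q(y, l) = 7 + y (Q(y, l) = (6 + y) + 1 = 7 + y)
(461 - 247)*(Q(-5, 13) + H(8, 14)) = (461 - 247)*((7 - 5) + (14 + 8)) = 214*(2 + 22) = 214*24 = 5136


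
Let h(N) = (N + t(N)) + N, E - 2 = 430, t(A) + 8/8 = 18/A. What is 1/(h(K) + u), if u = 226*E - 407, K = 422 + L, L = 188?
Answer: 305/30025429 ≈ 1.0158e-5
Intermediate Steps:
t(A) = -1 + 18/A
E = 432 (E = 2 + 430 = 432)
K = 610 (K = 422 + 188 = 610)
h(N) = 2*N + (18 - N)/N (h(N) = (N + (18 - N)/N) + N = 2*N + (18 - N)/N)
u = 97225 (u = 226*432 - 407 = 97632 - 407 = 97225)
1/(h(K) + u) = 1/((-1 + 2*610 + 18/610) + 97225) = 1/((-1 + 1220 + 18*(1/610)) + 97225) = 1/((-1 + 1220 + 9/305) + 97225) = 1/(371804/305 + 97225) = 1/(30025429/305) = 305/30025429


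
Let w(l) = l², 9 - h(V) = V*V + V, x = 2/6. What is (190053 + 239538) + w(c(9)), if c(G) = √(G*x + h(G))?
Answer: 429513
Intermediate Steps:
x = ⅓ (x = 2*(⅙) = ⅓ ≈ 0.33333)
h(V) = 9 - V - V² (h(V) = 9 - (V*V + V) = 9 - (V² + V) = 9 - (V + V²) = 9 + (-V - V²) = 9 - V - V²)
c(G) = √(9 - G² - 2*G/3) (c(G) = √(G*(⅓) + (9 - G - G²)) = √(G/3 + (9 - G - G²)) = √(9 - G² - 2*G/3))
(190053 + 239538) + w(c(9)) = (190053 + 239538) + (√(81 - 9*9² - 6*9)/3)² = 429591 + (√(81 - 9*81 - 54)/3)² = 429591 + (√(81 - 729 - 54)/3)² = 429591 + (√(-702)/3)² = 429591 + ((3*I*√78)/3)² = 429591 + (I*√78)² = 429591 - 78 = 429513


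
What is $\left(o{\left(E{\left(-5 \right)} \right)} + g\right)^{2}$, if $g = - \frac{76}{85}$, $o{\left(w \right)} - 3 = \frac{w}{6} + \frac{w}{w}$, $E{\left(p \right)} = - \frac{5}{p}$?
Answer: $\frac{2785561}{260100} \approx 10.71$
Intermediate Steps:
$o{\left(w \right)} = 4 + \frac{w}{6}$ ($o{\left(w \right)} = 3 + \left(\frac{w}{6} + \frac{w}{w}\right) = 3 + \left(w \frac{1}{6} + 1\right) = 3 + \left(\frac{w}{6} + 1\right) = 3 + \left(1 + \frac{w}{6}\right) = 4 + \frac{w}{6}$)
$g = - \frac{76}{85}$ ($g = \left(-76\right) \frac{1}{85} = - \frac{76}{85} \approx -0.89412$)
$\left(o{\left(E{\left(-5 \right)} \right)} + g\right)^{2} = \left(\left(4 + \frac{\left(-5\right) \frac{1}{-5}}{6}\right) - \frac{76}{85}\right)^{2} = \left(\left(4 + \frac{\left(-5\right) \left(- \frac{1}{5}\right)}{6}\right) - \frac{76}{85}\right)^{2} = \left(\left(4 + \frac{1}{6} \cdot 1\right) - \frac{76}{85}\right)^{2} = \left(\left(4 + \frac{1}{6}\right) - \frac{76}{85}\right)^{2} = \left(\frac{25}{6} - \frac{76}{85}\right)^{2} = \left(\frac{1669}{510}\right)^{2} = \frac{2785561}{260100}$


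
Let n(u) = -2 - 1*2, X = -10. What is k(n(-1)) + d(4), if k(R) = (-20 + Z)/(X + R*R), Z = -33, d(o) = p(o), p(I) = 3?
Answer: -35/6 ≈ -5.8333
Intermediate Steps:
n(u) = -4 (n(u) = -2 - 2 = -4)
d(o) = 3
k(R) = -53/(-10 + R²) (k(R) = (-20 - 33)/(-10 + R*R) = -53/(-10 + R²))
k(n(-1)) + d(4) = -53/(-10 + (-4)²) + 3 = -53/(-10 + 16) + 3 = -53/6 + 3 = -35/6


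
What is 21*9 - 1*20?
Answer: 169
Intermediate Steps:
21*9 - 1*20 = 189 - 20 = 169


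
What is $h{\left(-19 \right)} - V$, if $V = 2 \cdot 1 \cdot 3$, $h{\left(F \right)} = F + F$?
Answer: $-44$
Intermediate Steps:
$h{\left(F \right)} = 2 F$
$V = 6$ ($V = 2 \cdot 3 = 6$)
$h{\left(-19 \right)} - V = 2 \left(-19\right) - 6 = -38 - 6 = -44$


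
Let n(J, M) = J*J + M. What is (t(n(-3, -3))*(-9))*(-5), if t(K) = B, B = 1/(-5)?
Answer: -9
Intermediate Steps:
n(J, M) = M + J² (n(J, M) = J² + M = M + J²)
B = -⅕ ≈ -0.20000
t(K) = -⅕
(t(n(-3, -3))*(-9))*(-5) = -⅕*(-9)*(-5) = (9/5)*(-5) = -9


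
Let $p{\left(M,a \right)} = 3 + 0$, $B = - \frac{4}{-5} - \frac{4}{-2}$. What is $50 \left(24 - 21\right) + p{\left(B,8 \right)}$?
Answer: $153$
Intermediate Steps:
$B = \frac{14}{5}$ ($B = \left(-4\right) \left(- \frac{1}{5}\right) - -2 = \frac{4}{5} + 2 = \frac{14}{5} \approx 2.8$)
$p{\left(M,a \right)} = 3$
$50 \left(24 - 21\right) + p{\left(B,8 \right)} = 50 \left(24 - 21\right) + 3 = 50 \cdot 3 + 3 = 150 + 3 = 153$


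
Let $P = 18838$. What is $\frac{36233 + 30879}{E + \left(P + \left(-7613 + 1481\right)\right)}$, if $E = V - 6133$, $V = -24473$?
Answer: $- \frac{16778}{4475} \approx -3.7493$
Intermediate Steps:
$E = -30606$ ($E = -24473 - 6133 = -30606$)
$\frac{36233 + 30879}{E + \left(P + \left(-7613 + 1481\right)\right)} = \frac{36233 + 30879}{-30606 + \left(18838 + \left(-7613 + 1481\right)\right)} = \frac{67112}{-30606 + \left(18838 - 6132\right)} = \frac{67112}{-30606 + 12706} = \frac{67112}{-17900} = 67112 \left(- \frac{1}{17900}\right) = - \frac{16778}{4475}$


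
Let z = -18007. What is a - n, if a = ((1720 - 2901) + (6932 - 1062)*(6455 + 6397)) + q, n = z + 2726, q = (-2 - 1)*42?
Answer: 75455214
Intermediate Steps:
q = -126 (q = -3*42 = -126)
n = -15281 (n = -18007 + 2726 = -15281)
a = 75439933 (a = ((1720 - 2901) + (6932 - 1062)*(6455 + 6397)) - 126 = (-1181 + 5870*12852) - 126 = (-1181 + 75441240) - 126 = 75440059 - 126 = 75439933)
a - n = 75439933 - 1*(-15281) = 75439933 + 15281 = 75455214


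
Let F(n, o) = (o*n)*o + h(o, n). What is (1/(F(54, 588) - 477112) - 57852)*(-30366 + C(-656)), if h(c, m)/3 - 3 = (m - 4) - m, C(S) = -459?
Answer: 32443465545231075/18193061 ≈ 1.7833e+9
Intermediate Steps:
h(c, m) = -3 (h(c, m) = 9 + 3*((m - 4) - m) = 9 + 3*((-4 + m) - m) = 9 + 3*(-4) = 9 - 12 = -3)
F(n, o) = -3 + n*o**2 (F(n, o) = (o*n)*o - 3 = (n*o)*o - 3 = n*o**2 - 3 = -3 + n*o**2)
(1/(F(54, 588) - 477112) - 57852)*(-30366 + C(-656)) = (1/((-3 + 54*588**2) - 477112) - 57852)*(-30366 - 459) = (1/((-3 + 54*345744) - 477112) - 57852)*(-30825) = (1/((-3 + 18670176) - 477112) - 57852)*(-30825) = (1/(18670173 - 477112) - 57852)*(-30825) = (1/18193061 - 57852)*(-30825) = -1052504964971/18193061*(-30825) = 32443465545231075/18193061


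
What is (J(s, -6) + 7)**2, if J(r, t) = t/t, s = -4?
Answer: 64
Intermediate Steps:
J(r, t) = 1
(J(s, -6) + 7)**2 = (1 + 7)**2 = 8**2 = 64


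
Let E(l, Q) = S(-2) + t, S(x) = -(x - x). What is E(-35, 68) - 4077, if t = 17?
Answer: -4060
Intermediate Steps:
S(x) = 0 (S(x) = -1*0 = 0)
E(l, Q) = 17 (E(l, Q) = 0 + 17 = 17)
E(-35, 68) - 4077 = 17 - 4077 = -4060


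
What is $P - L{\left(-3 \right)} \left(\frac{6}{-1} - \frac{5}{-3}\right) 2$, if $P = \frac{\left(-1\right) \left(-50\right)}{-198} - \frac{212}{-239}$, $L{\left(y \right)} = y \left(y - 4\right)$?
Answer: $\frac{4321315}{23661} \approx 182.63$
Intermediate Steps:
$L{\left(y \right)} = y \left(-4 + y\right)$
$P = \frac{15013}{23661}$ ($P = 50 \left(- \frac{1}{198}\right) - - \frac{212}{239} = - \frac{25}{99} + \frac{212}{239} = \frac{15013}{23661} \approx 0.6345$)
$P - L{\left(-3 \right)} \left(\frac{6}{-1} - \frac{5}{-3}\right) 2 = \frac{15013}{23661} - - 3 \left(-4 - 3\right) \left(\frac{6}{-1} - \frac{5}{-3}\right) 2 = \frac{15013}{23661} - \left(-3\right) \left(-7\right) \left(6 \left(-1\right) - - \frac{5}{3}\right) 2 = \frac{15013}{23661} - 21 \left(-6 + \frac{5}{3}\right) 2 = \frac{15013}{23661} - 21 \left(- \frac{13}{3}\right) 2 = \frac{15013}{23661} - \left(-91\right) 2 = \frac{15013}{23661} - -182 = \frac{15013}{23661} + 182 = \frac{4321315}{23661}$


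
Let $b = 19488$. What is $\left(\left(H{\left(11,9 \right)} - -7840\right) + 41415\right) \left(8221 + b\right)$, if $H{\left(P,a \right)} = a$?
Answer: $1365056176$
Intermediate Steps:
$\left(\left(H{\left(11,9 \right)} - -7840\right) + 41415\right) \left(8221 + b\right) = \left(\left(9 - -7840\right) + 41415\right) \left(8221 + 19488\right) = \left(\left(9 + 7840\right) + 41415\right) 27709 = \left(7849 + 41415\right) 27709 = 49264 \cdot 27709 = 1365056176$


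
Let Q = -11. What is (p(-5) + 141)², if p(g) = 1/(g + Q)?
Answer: 5085025/256 ≈ 19863.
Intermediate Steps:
p(g) = 1/(-11 + g) (p(g) = 1/(g - 11) = 1/(-11 + g))
(p(-5) + 141)² = (1/(-11 - 5) + 141)² = (1/(-16) + 141)² = (-1/16 + 141)² = (2255/16)² = 5085025/256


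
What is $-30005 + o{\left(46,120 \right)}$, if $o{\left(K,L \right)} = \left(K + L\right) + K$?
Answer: $-29793$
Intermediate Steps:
$o{\left(K,L \right)} = L + 2 K$
$-30005 + o{\left(46,120 \right)} = -30005 + \left(120 + 2 \cdot 46\right) = -30005 + \left(120 + 92\right) = -30005 + 212 = -29793$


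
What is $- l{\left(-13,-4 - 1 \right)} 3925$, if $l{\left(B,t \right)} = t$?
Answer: $19625$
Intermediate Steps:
$- l{\left(-13,-4 - 1 \right)} 3925 = - (-4 - 1) 3925 = \left(-1\right) \left(-5\right) 3925 = 5 \cdot 3925 = 19625$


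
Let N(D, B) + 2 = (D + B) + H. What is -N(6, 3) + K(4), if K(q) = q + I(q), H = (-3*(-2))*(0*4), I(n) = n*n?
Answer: 13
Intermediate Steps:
I(n) = n²
H = 0 (H = 6*0 = 0)
N(D, B) = -2 + B + D (N(D, B) = -2 + ((D + B) + 0) = -2 + ((B + D) + 0) = -2 + (B + D) = -2 + B + D)
K(q) = q + q²
-N(6, 3) + K(4) = -(-2 + 3 + 6) + 4*(1 + 4) = -1*7 + 4*5 = -7 + 20 = 13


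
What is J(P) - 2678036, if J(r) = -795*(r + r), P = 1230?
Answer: -4633736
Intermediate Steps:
J(r) = -1590*r
J(P) - 2678036 = -1590*1230 - 2678036 = -1955700 - 2678036 = -4633736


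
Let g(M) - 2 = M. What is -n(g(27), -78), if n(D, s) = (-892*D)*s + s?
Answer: -2017626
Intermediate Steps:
g(M) = 2 + M
n(D, s) = s - 892*D*s (n(D, s) = -892*D*s + s = s - 892*D*s)
-n(g(27), -78) = -(-78)*(1 - 892*(2 + 27)) = -(-78)*(1 - 892*29) = -(-78)*(1 - 25868) = -(-78)*(-25867) = -1*2017626 = -2017626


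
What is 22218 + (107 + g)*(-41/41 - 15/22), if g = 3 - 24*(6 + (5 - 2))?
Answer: 246359/11 ≈ 22396.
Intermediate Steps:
g = -213 (g = 3 - 24*(6 + 3) = 3 - 24*9 = 3 - 4*54 = 3 - 216 = -213)
22218 + (107 + g)*(-41/41 - 15/22) = 22218 + (107 - 213)*(-41/41 - 15/22) = 22218 - 106*(-41*1/41 - 15*1/22) = 22218 - 106*(-1 - 15/22) = 22218 - 106*(-37/22) = 22218 + 1961/11 = 246359/11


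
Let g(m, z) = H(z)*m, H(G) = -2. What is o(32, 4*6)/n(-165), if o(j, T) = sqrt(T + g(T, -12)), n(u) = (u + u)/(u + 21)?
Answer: 48*I*sqrt(6)/55 ≈ 2.1377*I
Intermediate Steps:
n(u) = 2*u/(21 + u) (n(u) = (2*u)/(21 + u) = 2*u/(21 + u))
g(m, z) = -2*m
o(j, T) = sqrt(-T) (o(j, T) = sqrt(T - 2*T) = sqrt(-T))
o(32, 4*6)/n(-165) = sqrt(-4*6)/((2*(-165)/(21 - 165))) = sqrt(-1*24)/((2*(-165)/(-144))) = sqrt(-24)/((2*(-165)*(-1/144))) = (2*I*sqrt(6))/(55/24) = (2*I*sqrt(6))*(24/55) = 48*I*sqrt(6)/55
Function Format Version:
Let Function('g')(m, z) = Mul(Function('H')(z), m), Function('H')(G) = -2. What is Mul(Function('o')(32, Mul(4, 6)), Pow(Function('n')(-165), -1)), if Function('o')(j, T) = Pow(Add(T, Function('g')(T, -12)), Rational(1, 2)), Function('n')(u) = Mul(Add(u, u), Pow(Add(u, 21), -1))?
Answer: Mul(Rational(48, 55), I, Pow(6, Rational(1, 2))) ≈ Mul(2.1377, I)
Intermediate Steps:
Function('n')(u) = Mul(2, u, Pow(Add(21, u), -1)) (Function('n')(u) = Mul(Mul(2, u), Pow(Add(21, u), -1)) = Mul(2, u, Pow(Add(21, u), -1)))
Function('g')(m, z) = Mul(-2, m)
Function('o')(j, T) = Pow(Mul(-1, T), Rational(1, 2)) (Function('o')(j, T) = Pow(Add(T, Mul(-2, T)), Rational(1, 2)) = Pow(Mul(-1, T), Rational(1, 2)))
Mul(Function('o')(32, Mul(4, 6)), Pow(Function('n')(-165), -1)) = Mul(Pow(Mul(-1, Mul(4, 6)), Rational(1, 2)), Pow(Mul(2, -165, Pow(Add(21, -165), -1)), -1)) = Mul(Pow(Mul(-1, 24), Rational(1, 2)), Pow(Mul(2, -165, Pow(-144, -1)), -1)) = Mul(Pow(-24, Rational(1, 2)), Pow(Mul(2, -165, Rational(-1, 144)), -1)) = Mul(Mul(2, I, Pow(6, Rational(1, 2))), Pow(Rational(55, 24), -1)) = Mul(Mul(2, I, Pow(6, Rational(1, 2))), Rational(24, 55)) = Mul(Rational(48, 55), I, Pow(6, Rational(1, 2)))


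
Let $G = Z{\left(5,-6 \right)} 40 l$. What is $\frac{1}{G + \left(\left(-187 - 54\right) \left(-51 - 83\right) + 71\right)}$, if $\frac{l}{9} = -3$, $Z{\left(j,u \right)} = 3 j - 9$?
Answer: $\frac{1}{25885} \approx 3.8632 \cdot 10^{-5}$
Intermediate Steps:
$Z{\left(j,u \right)} = -9 + 3 j$
$l = -27$ ($l = 9 \left(-3\right) = -27$)
$G = -6480$ ($G = \left(-9 + 3 \cdot 5\right) 40 \left(-27\right) = \left(-9 + 15\right) 40 \left(-27\right) = 6 \cdot 40 \left(-27\right) = 240 \left(-27\right) = -6480$)
$\frac{1}{G + \left(\left(-187 - 54\right) \left(-51 - 83\right) + 71\right)} = \frac{1}{-6480 + \left(\left(-187 - 54\right) \left(-51 - 83\right) + 71\right)} = \frac{1}{-6480 - \left(-71 + 241 \left(-51 - 83\right)\right)} = \frac{1}{-6480 + \left(\left(-241\right) \left(-134\right) + 71\right)} = \frac{1}{-6480 + \left(32294 + 71\right)} = \frac{1}{-6480 + 32365} = \frac{1}{25885}$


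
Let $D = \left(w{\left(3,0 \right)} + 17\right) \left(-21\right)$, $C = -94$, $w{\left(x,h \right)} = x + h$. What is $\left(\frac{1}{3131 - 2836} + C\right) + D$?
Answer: $- \frac{151629}{295} \approx -514.0$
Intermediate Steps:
$w{\left(x,h \right)} = h + x$
$D = -420$ ($D = \left(\left(0 + 3\right) + 17\right) \left(-21\right) = \left(3 + 17\right) \left(-21\right) = 20 \left(-21\right) = -420$)
$\left(\frac{1}{3131 - 2836} + C\right) + D = \left(\frac{1}{3131 - 2836} - 94\right) - 420 = \left(\frac{1}{295} - 94\right) - 420 = - \frac{27729}{295} - 420 = - \frac{151629}{295}$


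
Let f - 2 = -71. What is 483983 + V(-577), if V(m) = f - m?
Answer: 484491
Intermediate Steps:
f = -69 (f = 2 - 71 = -69)
V(m) = -69 - m
483983 + V(-577) = 483983 + (-69 - 1*(-577)) = 483983 + (-69 + 577) = 483983 + 508 = 484491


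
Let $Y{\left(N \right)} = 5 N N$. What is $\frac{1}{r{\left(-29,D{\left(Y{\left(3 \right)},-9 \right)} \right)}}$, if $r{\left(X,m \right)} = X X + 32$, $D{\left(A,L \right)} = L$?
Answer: $\frac{1}{873} \approx 0.0011455$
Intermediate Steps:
$Y{\left(N \right)} = 5 N^{2}$
$r{\left(X,m \right)} = 32 + X^{2}$ ($r{\left(X,m \right)} = X^{2} + 32 = 32 + X^{2}$)
$\frac{1}{r{\left(-29,D{\left(Y{\left(3 \right)},-9 \right)} \right)}} = \frac{1}{32 + \left(-29\right)^{2}} = \frac{1}{32 + 841} = \frac{1}{873}$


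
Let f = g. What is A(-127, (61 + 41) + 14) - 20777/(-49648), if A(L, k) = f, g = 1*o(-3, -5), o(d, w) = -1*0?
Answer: 20777/49648 ≈ 0.41849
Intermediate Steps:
o(d, w) = 0
g = 0 (g = 1*0 = 0)
f = 0
A(L, k) = 0
A(-127, (61 + 41) + 14) - 20777/(-49648) = 0 - 20777/(-49648) = 0 - 20777*(-1)/49648 = 0 - 1*(-20777/49648) = 0 + 20777/49648 = 20777/49648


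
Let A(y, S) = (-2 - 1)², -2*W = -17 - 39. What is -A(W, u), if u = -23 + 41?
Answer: -9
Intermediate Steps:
W = 28 (W = -(-17 - 39)/2 = -½*(-56) = 28)
u = 18
A(y, S) = 9 (A(y, S) = (-3)² = 9)
-A(W, u) = -1*9 = -9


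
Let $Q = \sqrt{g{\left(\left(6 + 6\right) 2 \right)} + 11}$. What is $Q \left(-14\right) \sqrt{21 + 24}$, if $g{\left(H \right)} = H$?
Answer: $- 210 \sqrt{7} \approx -555.61$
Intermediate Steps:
$Q = \sqrt{35}$ ($Q = \sqrt{\left(6 + 6\right) 2 + 11} = \sqrt{12 \cdot 2 + 11} = \sqrt{24 + 11} = \sqrt{35} \approx 5.9161$)
$Q \left(-14\right) \sqrt{21 + 24} = \sqrt{35} \left(-14\right) \sqrt{21 + 24} = - 14 \sqrt{35} \sqrt{45} = - 14 \sqrt{35} \cdot 3 \sqrt{5} = - 210 \sqrt{7}$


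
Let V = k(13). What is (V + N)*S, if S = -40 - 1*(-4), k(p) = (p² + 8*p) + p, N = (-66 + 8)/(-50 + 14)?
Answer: -10354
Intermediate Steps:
N = 29/18 (N = -58/(-36) = -58*(-1/36) = 29/18 ≈ 1.6111)
k(p) = p² + 9*p
V = 286 (V = 13*(9 + 13) = 13*22 = 286)
S = -36 (S = -40 + 4 = -36)
(V + N)*S = (286 + 29/18)*(-36) = (5177/18)*(-36) = -10354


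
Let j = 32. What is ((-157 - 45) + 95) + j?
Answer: -75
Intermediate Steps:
((-157 - 45) + 95) + j = ((-157 - 45) + 95) + 32 = (-202 + 95) + 32 = -107 + 32 = -75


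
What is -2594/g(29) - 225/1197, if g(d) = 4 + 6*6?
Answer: -173001/2660 ≈ -65.038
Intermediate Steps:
g(d) = 40 (g(d) = 4 + 36 = 40)
-2594/g(29) - 225/1197 = -2594/40 - 225/1197 = -2594*1/40 - 225*1/1197 = -1297/20 - 25/133 = -173001/2660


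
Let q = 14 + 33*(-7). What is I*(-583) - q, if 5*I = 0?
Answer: 217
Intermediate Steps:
I = 0 (I = (1/5)*0 = 0)
q = -217 (q = 14 - 231 = -217)
I*(-583) - q = 0*(-583) - 1*(-217) = 0 + 217 = 217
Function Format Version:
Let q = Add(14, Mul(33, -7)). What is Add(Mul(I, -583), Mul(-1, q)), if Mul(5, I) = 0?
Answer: 217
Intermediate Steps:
I = 0 (I = Mul(Rational(1, 5), 0) = 0)
q = -217 (q = Add(14, -231) = -217)
Add(Mul(I, -583), Mul(-1, q)) = Add(Mul(0, -583), Mul(-1, -217)) = Add(0, 217) = 217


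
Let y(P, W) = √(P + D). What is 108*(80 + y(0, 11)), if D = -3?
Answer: 8640 + 108*I*√3 ≈ 8640.0 + 187.06*I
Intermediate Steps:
y(P, W) = √(-3 + P) (y(P, W) = √(P - 3) = √(-3 + P))
108*(80 + y(0, 11)) = 108*(80 + √(-3 + 0)) = 108*(80 + √(-3)) = 108*(80 + I*√3) = 8640 + 108*I*√3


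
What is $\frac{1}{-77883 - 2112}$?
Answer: $- \frac{1}{79995} \approx -1.2501 \cdot 10^{-5}$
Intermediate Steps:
$\frac{1}{-77883 - 2112} = \frac{1}{-79995} = - \frac{1}{79995}$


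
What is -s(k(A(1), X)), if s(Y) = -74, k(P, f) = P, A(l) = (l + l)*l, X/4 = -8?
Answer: 74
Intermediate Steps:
X = -32 (X = 4*(-8) = -32)
A(l) = 2*l**2 (A(l) = (2*l)*l = 2*l**2)
-s(k(A(1), X)) = -1*(-74) = 74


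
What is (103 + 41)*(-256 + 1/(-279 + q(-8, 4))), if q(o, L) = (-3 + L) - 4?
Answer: -1732632/47 ≈ -36865.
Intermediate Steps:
q(o, L) = -7 + L
(103 + 41)*(-256 + 1/(-279 + q(-8, 4))) = (103 + 41)*(-256 + 1/(-279 + (-7 + 4))) = 144*(-256 + 1/(-279 - 3)) = 144*(-256 + 1/(-282)) = 144*(-256 - 1/282) = 144*(-72193/282) = -1732632/47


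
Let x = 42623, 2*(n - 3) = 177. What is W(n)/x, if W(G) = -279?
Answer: -279/42623 ≈ -0.0065458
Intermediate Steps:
n = 183/2 (n = 3 + (½)*177 = 3 + 177/2 = 183/2 ≈ 91.500)
W(n)/x = -279/42623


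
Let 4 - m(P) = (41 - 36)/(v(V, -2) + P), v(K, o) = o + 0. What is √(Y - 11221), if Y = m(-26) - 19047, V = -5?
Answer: I*√5931709/14 ≈ 173.97*I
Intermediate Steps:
v(K, o) = o
m(P) = 4 - 5/(-2 + P) (m(P) = 4 - (41 - 36)/(-2 + P) = 4 - 5/(-2 + P))
Y = -533199/28 (Y = (-13 + 4*(-26))/(-2 - 26) - 19047 = (-13 - 104)/(-28) - 19047 = -1/28*(-117) - 19047 = 117/28 - 19047 = -533199/28 ≈ -19043.)
√(Y - 11221) = √(-533199/28 - 11221) = √(-847387/28) = I*√5931709/14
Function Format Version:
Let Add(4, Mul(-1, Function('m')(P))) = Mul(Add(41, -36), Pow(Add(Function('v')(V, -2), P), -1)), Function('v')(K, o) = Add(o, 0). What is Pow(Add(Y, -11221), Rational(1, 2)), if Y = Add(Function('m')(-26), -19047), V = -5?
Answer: Mul(Rational(1, 14), I, Pow(5931709, Rational(1, 2))) ≈ Mul(173.97, I)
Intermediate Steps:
Function('v')(K, o) = o
Function('m')(P) = Add(4, Mul(-5, Pow(Add(-2, P), -1))) (Function('m')(P) = Add(4, Mul(-1, Mul(Add(41, -36), Pow(Add(-2, P), -1)))) = Add(4, Mul(-1, Mul(5, Pow(Add(-2, P), -1)))) = Add(4, Mul(-5, Pow(Add(-2, P), -1))))
Y = Rational(-533199, 28) (Y = Add(Mul(Pow(Add(-2, -26), -1), Add(-13, Mul(4, -26))), -19047) = Add(Mul(Pow(-28, -1), Add(-13, -104)), -19047) = Add(Mul(Rational(-1, 28), -117), -19047) = Add(Rational(117, 28), -19047) = Rational(-533199, 28) ≈ -19043.)
Pow(Add(Y, -11221), Rational(1, 2)) = Pow(Add(Rational(-533199, 28), -11221), Rational(1, 2)) = Pow(Rational(-847387, 28), Rational(1, 2)) = Mul(Rational(1, 14), I, Pow(5931709, Rational(1, 2)))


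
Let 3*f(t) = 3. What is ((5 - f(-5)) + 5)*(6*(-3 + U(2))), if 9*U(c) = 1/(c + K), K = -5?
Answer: -164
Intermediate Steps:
f(t) = 1 (f(t) = (1/3)*3 = 1)
U(c) = 1/(9*(-5 + c)) (U(c) = 1/(9*(c - 5)) = 1/(9*(-5 + c)))
((5 - f(-5)) + 5)*(6*(-3 + U(2))) = ((5 - 1*1) + 5)*(6*(-3 + 1/(9*(-5 + 2)))) = ((5 - 1) + 5)*(6*(-3 + (1/9)/(-3))) = (4 + 5)*(6*(-3 + (1/9)*(-1/3))) = 9*(6*(-3 - 1/27)) = 9*(6*(-82/27)) = 9*(-164/9) = -164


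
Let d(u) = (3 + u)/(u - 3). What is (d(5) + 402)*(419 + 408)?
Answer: 335762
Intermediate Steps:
d(u) = (3 + u)/(-3 + u)
(d(5) + 402)*(419 + 408) = ((3 + 5)/(-3 + 5) + 402)*(419 + 408) = (8/2 + 402)*827 = ((½)*8 + 402)*827 = (4 + 402)*827 = 406*827 = 335762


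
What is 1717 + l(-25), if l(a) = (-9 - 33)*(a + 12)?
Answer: 2263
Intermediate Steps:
l(a) = -504 - 42*a (l(a) = -42*(12 + a) = -504 - 42*a)
1717 + l(-25) = 1717 + (-504 - 42*(-25)) = 1717 + (-504 + 1050) = 1717 + 546 = 2263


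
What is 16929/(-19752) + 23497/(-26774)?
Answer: -152894965/88140008 ≈ -1.7347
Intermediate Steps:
16929/(-19752) + 23497/(-26774) = 16929*(-1/19752) + 23497*(-1/26774) = -5643/6584 - 23497/26774 = -152894965/88140008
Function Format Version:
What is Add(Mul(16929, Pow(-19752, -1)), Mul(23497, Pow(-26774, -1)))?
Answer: Rational(-152894965, 88140008) ≈ -1.7347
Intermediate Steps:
Add(Mul(16929, Pow(-19752, -1)), Mul(23497, Pow(-26774, -1))) = Add(Mul(16929, Rational(-1, 19752)), Mul(23497, Rational(-1, 26774))) = Add(Rational(-5643, 6584), Rational(-23497, 26774)) = Rational(-152894965, 88140008)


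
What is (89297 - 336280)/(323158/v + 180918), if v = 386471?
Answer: -95451766993/69919883536 ≈ -1.3652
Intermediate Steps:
(89297 - 336280)/(323158/v + 180918) = (89297 - 336280)/(323158/386471 + 180918) = -246983/(323158*(1/386471) + 180918) = -246983/(323158/386471 + 180918) = -246983/69919883536/386471 = -246983*386471/69919883536 = -95451766993/69919883536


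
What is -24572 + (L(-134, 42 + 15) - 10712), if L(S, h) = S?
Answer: -35418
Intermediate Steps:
-24572 + (L(-134, 42 + 15) - 10712) = -24572 + (-134 - 10712) = -24572 - 10846 = -35418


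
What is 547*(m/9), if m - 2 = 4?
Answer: 1094/3 ≈ 364.67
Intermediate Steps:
m = 6 (m = 2 + 4 = 6)
547*(m/9) = 547*(6/9) = 547*(6*(⅑)) = 547*(⅔) = 1094/3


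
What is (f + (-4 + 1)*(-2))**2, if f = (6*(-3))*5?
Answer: 7056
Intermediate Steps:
f = -90 (f = -18*5 = -90)
(f + (-4 + 1)*(-2))**2 = (-90 + (-4 + 1)*(-2))**2 = (-90 - 3*(-2))**2 = (-90 + 6)**2 = (-84)**2 = 7056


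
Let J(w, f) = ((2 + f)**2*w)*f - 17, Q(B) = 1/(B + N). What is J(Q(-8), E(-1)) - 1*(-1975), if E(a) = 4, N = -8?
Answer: 1949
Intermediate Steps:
Q(B) = 1/(-8 + B) (Q(B) = 1/(B - 8) = 1/(-8 + B))
J(w, f) = -17 + f*w*(2 + f)**2 (J(w, f) = (w*(2 + f)**2)*f - 17 = f*w*(2 + f)**2 - 17 = -17 + f*w*(2 + f)**2)
J(Q(-8), E(-1)) - 1*(-1975) = (-17 + 4*(2 + 4)**2/(-8 - 8)) - 1*(-1975) = (-17 + 4*6**2/(-16)) + 1975 = (-17 + 4*(-1/16)*36) + 1975 = (-17 - 9) + 1975 = -26 + 1975 = 1949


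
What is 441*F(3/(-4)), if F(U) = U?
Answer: -1323/4 ≈ -330.75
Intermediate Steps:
441*F(3/(-4)) = 441*(3/(-4)) = 441*(3*(-¼)) = 441*(-¾) = -1323/4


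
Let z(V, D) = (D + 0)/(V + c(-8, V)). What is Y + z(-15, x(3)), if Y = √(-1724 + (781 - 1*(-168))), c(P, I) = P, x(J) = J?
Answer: -3/23 + 5*I*√31 ≈ -0.13043 + 27.839*I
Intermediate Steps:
z(V, D) = D/(-8 + V) (z(V, D) = (D + 0)/(V - 8) = D/(-8 + V))
Y = 5*I*√31 (Y = √(-1724 + (781 + 168)) = √(-1724 + 949) = √(-775) = 5*I*√31 ≈ 27.839*I)
Y + z(-15, x(3)) = 5*I*√31 + 3/(-8 - 15) = 5*I*√31 + 3/(-23) = 5*I*√31 + 3*(-1/23) = 5*I*√31 - 3/23 = -3/23 + 5*I*√31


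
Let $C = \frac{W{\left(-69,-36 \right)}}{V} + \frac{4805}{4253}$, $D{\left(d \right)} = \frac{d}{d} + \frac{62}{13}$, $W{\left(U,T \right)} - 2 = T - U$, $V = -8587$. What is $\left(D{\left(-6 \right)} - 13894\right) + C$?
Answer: $- \frac{6593134247677}{474766643} \approx -13887.0$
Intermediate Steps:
$W{\left(U,T \right)} = 2 + T - U$ ($W{\left(U,T \right)} = 2 + \left(T - U\right) = 2 + T - U$)
$D{\left(d \right)} = \frac{75}{13}$ ($D{\left(d \right)} = 1 + 62 \cdot \frac{1}{13} = 1 + \frac{62}{13} = \frac{75}{13}$)
$C = \frac{41111680}{36520511}$ ($C = \frac{2 - 36 - -69}{-8587} + \frac{4805}{4253} = \left(2 - 36 + 69\right) \left(- \frac{1}{8587}\right) + 4805 \cdot \frac{1}{4253} = 35 \left(- \frac{1}{8587}\right) + \frac{4805}{4253} = - \frac{35}{8587} + \frac{4805}{4253} = \frac{41111680}{36520511} \approx 1.1257$)
$\left(D{\left(-6 \right)} - 13894\right) + C = \left(\frac{75}{13} - 13894\right) + \frac{41111680}{36520511} = - \frac{180547}{13} + \frac{41111680}{36520511} = - \frac{6593134247677}{474766643}$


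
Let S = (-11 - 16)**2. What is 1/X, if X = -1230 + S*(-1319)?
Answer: -1/962781 ≈ -1.0387e-6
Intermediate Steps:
S = 729 (S = (-27)**2 = 729)
X = -962781 (X = -1230 + 729*(-1319) = -1230 - 961551 = -962781)
1/X = 1/(-962781) = -1/962781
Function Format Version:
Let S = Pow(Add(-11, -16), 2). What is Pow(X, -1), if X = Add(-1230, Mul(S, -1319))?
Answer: Rational(-1, 962781) ≈ -1.0387e-6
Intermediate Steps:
S = 729 (S = Pow(-27, 2) = 729)
X = -962781 (X = Add(-1230, Mul(729, -1319)) = Add(-1230, -961551) = -962781)
Pow(X, -1) = Pow(-962781, -1) = Rational(-1, 962781)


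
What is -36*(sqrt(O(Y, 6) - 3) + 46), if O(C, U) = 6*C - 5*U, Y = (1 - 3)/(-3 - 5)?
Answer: -1656 - 54*I*sqrt(14) ≈ -1656.0 - 202.05*I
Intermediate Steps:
Y = 1/4 (Y = -2/(-8) = -2*(-1/8) = 1/4 ≈ 0.25000)
O(C, U) = -5*U + 6*C
-36*(sqrt(O(Y, 6) - 3) + 46) = -36*(sqrt((-5*6 + 6*(1/4)) - 3) + 46) = -36*(sqrt((-30 + 3/2) - 3) + 46) = -36*(sqrt(-57/2 - 3) + 46) = -36*(sqrt(-63/2) + 46) = -36*(3*I*sqrt(14)/2 + 46) = -36*(46 + 3*I*sqrt(14)/2) = -1656 - 54*I*sqrt(14)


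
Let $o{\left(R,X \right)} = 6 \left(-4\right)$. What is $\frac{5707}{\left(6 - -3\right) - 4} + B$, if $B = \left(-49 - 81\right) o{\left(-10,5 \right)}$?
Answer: $\frac{21307}{5} \approx 4261.4$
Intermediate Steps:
$o{\left(R,X \right)} = -24$
$B = 3120$ ($B = \left(-49 - 81\right) \left(-24\right) = \left(-130\right) \left(-24\right) = 3120$)
$\frac{5707}{\left(6 - -3\right) - 4} + B = \frac{5707}{\left(6 - -3\right) - 4} + 3120 = \frac{5707}{\left(6 + 3\right) - 4} + 3120 = \frac{5707}{9 - 4} + 3120 = \frac{5707}{5} + 3120 = \frac{21307}{5}$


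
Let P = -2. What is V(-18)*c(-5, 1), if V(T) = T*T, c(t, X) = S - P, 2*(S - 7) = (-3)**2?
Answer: 4374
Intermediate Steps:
S = 23/2 (S = 7 + (1/2)*(-3)**2 = 7 + (1/2)*9 = 7 + 9/2 = 23/2 ≈ 11.500)
c(t, X) = 27/2 (c(t, X) = 23/2 - 1*(-2) = 23/2 + 2 = 27/2)
V(T) = T**2
V(-18)*c(-5, 1) = (-18)**2*(27/2) = 324*(27/2) = 4374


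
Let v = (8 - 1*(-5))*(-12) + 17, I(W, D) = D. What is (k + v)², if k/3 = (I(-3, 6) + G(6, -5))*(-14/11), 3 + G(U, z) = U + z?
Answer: 2879809/121 ≈ 23800.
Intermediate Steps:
G(U, z) = -3 + U + z (G(U, z) = -3 + (U + z) = -3 + U + z)
k = -168/11 (k = 3*((6 + (-3 + 6 - 5))*(-14/11)) = 3*((6 - 2)*(-14*1/11)) = 3*(4*(-14/11)) = 3*(-56/11) = -168/11 ≈ -15.273)
v = -139 (v = (8 + 5)*(-12) + 17 = 13*(-12) + 17 = -156 + 17 = -139)
(k + v)² = (-168/11 - 139)² = (-1697/11)² = 2879809/121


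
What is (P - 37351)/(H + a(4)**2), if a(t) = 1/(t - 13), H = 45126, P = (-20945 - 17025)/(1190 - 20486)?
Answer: -3243091167/3918381904 ≈ -0.82766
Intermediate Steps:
P = 18985/9648 (P = -37970/(-19296) = -37970*(-1/19296) = 18985/9648 ≈ 1.9678)
a(t) = 1/(-13 + t)
(P - 37351)/(H + a(4)**2) = (18985/9648 - 37351)/(45126 + (1/(-13 + 4))**2) = -360343463/(9648*(45126 + (1/(-9))**2)) = -360343463/(9648*(45126 + (-1/9)**2)) = -360343463/(9648*(45126 + 1/81)) = -360343463/(9648*3655207/81) = -360343463/9648*81/3655207 = -3243091167/3918381904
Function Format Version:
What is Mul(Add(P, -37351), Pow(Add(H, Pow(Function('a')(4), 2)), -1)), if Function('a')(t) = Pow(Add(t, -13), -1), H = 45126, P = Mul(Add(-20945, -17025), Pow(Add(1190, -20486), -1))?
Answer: Rational(-3243091167, 3918381904) ≈ -0.82766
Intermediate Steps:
P = Rational(18985, 9648) (P = Mul(-37970, Pow(-19296, -1)) = Mul(-37970, Rational(-1, 19296)) = Rational(18985, 9648) ≈ 1.9678)
Function('a')(t) = Pow(Add(-13, t), -1)
Mul(Add(P, -37351), Pow(Add(H, Pow(Function('a')(4), 2)), -1)) = Mul(Add(Rational(18985, 9648), -37351), Pow(Add(45126, Pow(Pow(Add(-13, 4), -1), 2)), -1)) = Mul(Rational(-360343463, 9648), Pow(Add(45126, Pow(Pow(-9, -1), 2)), -1)) = Mul(Rational(-360343463, 9648), Pow(Add(45126, Pow(Rational(-1, 9), 2)), -1)) = Mul(Rational(-360343463, 9648), Pow(Add(45126, Rational(1, 81)), -1)) = Mul(Rational(-360343463, 9648), Pow(Rational(3655207, 81), -1)) = Mul(Rational(-360343463, 9648), Rational(81, 3655207)) = Rational(-3243091167, 3918381904)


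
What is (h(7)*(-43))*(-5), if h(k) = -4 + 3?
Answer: -215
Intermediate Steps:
h(k) = -1
(h(7)*(-43))*(-5) = -1*(-43)*(-5) = 43*(-5) = -215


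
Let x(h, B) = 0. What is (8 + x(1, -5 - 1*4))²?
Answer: 64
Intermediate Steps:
(8 + x(1, -5 - 1*4))² = (8 + 0)² = 8² = 64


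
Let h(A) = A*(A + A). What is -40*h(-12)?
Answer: -11520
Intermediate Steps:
h(A) = 2*A**2 (h(A) = A*(2*A) = 2*A**2)
-40*h(-12) = -80*(-12)**2 = -80*144 = -40*288 = -11520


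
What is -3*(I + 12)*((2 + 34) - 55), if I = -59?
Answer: -2679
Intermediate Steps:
-3*(I + 12)*((2 + 34) - 55) = -3*(-59 + 12)*((2 + 34) - 55) = -(-141)*(36 - 55) = -(-141)*(-19) = -3*893 = -2679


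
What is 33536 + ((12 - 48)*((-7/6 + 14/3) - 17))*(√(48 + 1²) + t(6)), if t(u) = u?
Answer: 39854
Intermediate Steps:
33536 + ((12 - 48)*((-7/6 + 14/3) - 17))*(√(48 + 1²) + t(6)) = 33536 + ((12 - 48)*((-7/6 + 14/3) - 17))*(√(48 + 1²) + 6) = 33536 + (-36*((-7*⅙ + 14*(⅓)) - 17))*(√(48 + 1) + 6) = 33536 + (-36*((-7/6 + 14/3) - 17))*(√49 + 6) = 33536 + (-36*(7/2 - 17))*(7 + 6) = 33536 - 36*(-27/2)*13 = 33536 + 486*13 = 33536 + 6318 = 39854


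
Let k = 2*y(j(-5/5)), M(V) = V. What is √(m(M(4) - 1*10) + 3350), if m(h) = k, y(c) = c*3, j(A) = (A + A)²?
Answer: √3374 ≈ 58.086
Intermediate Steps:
j(A) = 4*A² (j(A) = (2*A)² = 4*A²)
y(c) = 3*c
k = 24 (k = 2*(3*(4*(-5/5)²)) = 2*(3*(4*(-5*⅕)²)) = 2*(3*(4*(-1)²)) = 2*(3*(4*1)) = 2*(3*4) = 2*12 = 24)
m(h) = 24
√(m(M(4) - 1*10) + 3350) = √(24 + 3350) = √3374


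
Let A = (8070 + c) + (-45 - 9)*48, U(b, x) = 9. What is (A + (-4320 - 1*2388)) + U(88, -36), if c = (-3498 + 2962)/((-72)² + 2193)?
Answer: -9007853/7377 ≈ -1221.1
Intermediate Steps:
c = -536/7377 (c = -536/(5184 + 2193) = -536/7377 ≈ -0.072658)
A = 40410670/7377 (A = (8070 - 536/7377) + (-45 - 9)*48 = 59531854/7377 - 54*48 = 59531854/7377 - 2592 = 40410670/7377 ≈ 5477.9)
(A + (-4320 - 1*2388)) + U(88, -36) = (40410670/7377 + (-4320 - 1*2388)) + 9 = (40410670/7377 + (-4320 - 2388)) + 9 = (40410670/7377 - 6708) + 9 = -9074246/7377 + 9 = -9007853/7377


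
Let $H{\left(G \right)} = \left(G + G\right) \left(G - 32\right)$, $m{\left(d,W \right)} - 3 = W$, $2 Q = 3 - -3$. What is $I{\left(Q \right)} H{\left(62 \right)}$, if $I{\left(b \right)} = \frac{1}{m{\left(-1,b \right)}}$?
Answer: $620$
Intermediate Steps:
$Q = 3$ ($Q = \frac{3 - -3}{2} = \frac{3 + 3}{2} = \frac{1}{2} \cdot 6 = 3$)
$m{\left(d,W \right)} = 3 + W$
$I{\left(b \right)} = \frac{1}{3 + b}$
$H{\left(G \right)} = 2 G \left(-32 + G\right)$
$I{\left(Q \right)} H{\left(62 \right)} = \frac{2 \cdot 62 \left(-32 + 62\right)}{3 + 3} = \frac{2 \cdot 62 \cdot 30}{6} = \frac{1}{6} \cdot 3720 = 620$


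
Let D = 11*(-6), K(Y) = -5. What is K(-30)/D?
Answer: 5/66 ≈ 0.075758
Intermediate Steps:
D = -66
K(-30)/D = -5/(-66) = -5*(-1/66) = 5/66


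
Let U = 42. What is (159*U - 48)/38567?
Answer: 6630/38567 ≈ 0.17191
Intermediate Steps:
(159*U - 48)/38567 = (159*42 - 48)/38567 = (6678 - 48)*(1/38567) = 6630*(1/38567) = 6630/38567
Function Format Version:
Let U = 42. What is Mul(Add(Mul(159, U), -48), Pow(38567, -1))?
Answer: Rational(6630, 38567) ≈ 0.17191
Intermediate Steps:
Mul(Add(Mul(159, U), -48), Pow(38567, -1)) = Mul(Add(Mul(159, 42), -48), Pow(38567, -1)) = Mul(Add(6678, -48), Rational(1, 38567)) = Mul(6630, Rational(1, 38567)) = Rational(6630, 38567)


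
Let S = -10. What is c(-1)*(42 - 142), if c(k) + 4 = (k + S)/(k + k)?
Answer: -150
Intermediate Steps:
c(k) = -4 + (-10 + k)/(2*k) (c(k) = -4 + (k - 10)/(k + k) = -4 + (-10 + k)/((2*k)) = -4 + (-10 + k)*(1/(2*k)) = -4 + (-10 + k)/(2*k))
c(-1)*(42 - 142) = (-7/2 - 5/(-1))*(42 - 142) = (-7/2 - 5*(-1))*(-100) = (-7/2 + 5)*(-100) = (3/2)*(-100) = -150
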